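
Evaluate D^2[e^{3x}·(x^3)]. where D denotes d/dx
3 x \left(3 x^{2} + 6 x + 2\right) e^{3 x}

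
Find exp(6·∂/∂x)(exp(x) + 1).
e^{x + 6} + 1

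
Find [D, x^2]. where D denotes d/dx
2 x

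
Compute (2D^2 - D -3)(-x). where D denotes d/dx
3 x + 1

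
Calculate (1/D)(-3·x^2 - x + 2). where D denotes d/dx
- x^{3} - \frac{x^{2}}{2} + 2 x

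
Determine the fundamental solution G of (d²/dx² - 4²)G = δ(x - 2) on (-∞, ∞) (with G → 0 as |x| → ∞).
-\frac{e^{-4|x - 2|}}{8}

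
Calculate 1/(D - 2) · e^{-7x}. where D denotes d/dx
- \frac{e^{- 7 x}}{9}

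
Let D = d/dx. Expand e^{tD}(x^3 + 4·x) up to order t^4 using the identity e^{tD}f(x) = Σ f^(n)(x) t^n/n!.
t^{3} + 3 t^{2} x + t \left(3 x^{2} + 4\right) + x^{3} + 4 x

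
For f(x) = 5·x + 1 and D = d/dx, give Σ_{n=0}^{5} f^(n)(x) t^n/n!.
5 t + 5 x + 1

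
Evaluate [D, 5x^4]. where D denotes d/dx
20 x^{3}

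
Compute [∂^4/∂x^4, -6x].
-24\frac{d^{3}}{dx^{3}}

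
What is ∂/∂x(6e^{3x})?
18 e^{3 x}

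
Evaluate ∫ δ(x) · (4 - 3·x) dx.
4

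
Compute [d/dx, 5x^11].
55 x^{10}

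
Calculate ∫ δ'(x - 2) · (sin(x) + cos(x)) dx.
- \cos{\left(2 \right)} + \sin{\left(2 \right)}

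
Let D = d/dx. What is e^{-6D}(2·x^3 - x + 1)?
2 x^{3} - 36 x^{2} + 215 x - 425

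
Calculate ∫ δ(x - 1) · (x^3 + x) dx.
2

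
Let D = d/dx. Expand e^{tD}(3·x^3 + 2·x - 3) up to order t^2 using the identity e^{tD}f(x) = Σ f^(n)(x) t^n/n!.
9 t^{2} x + t \left(9 x^{2} + 2\right) + 3 x^{3} + 2 x - 3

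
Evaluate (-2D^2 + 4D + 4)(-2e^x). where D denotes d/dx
- 12 e^{x}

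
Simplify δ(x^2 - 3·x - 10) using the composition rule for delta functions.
\frac{\delta(x + 2) + \delta(x - 5)}{7}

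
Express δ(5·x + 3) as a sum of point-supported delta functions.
\frac{\delta(x + 3/5)}{5}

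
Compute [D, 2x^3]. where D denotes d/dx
6 x^{2}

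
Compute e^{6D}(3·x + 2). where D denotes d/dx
3 x + 20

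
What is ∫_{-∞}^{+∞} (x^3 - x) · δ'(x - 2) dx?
-11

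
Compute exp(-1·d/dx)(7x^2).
7 x^{2} - 14 x + 7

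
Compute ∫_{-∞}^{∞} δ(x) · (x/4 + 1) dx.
1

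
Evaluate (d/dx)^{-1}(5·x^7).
\frac{5 x^{8}}{8}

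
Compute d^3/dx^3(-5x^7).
- 1050 x^{4}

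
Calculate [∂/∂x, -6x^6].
- 36 x^{5}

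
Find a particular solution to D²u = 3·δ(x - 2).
\frac{3|x - 2|}{2}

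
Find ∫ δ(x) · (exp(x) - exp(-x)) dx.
0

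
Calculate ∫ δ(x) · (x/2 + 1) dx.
1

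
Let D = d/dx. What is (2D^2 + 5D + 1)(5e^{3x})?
170 e^{3 x}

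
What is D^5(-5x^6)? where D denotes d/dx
- 3600 x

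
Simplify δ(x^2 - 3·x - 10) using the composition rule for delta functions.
\frac{\delta(x + 2) + \delta(x - 5)}{7}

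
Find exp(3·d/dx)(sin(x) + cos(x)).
\sqrt{2} \sin{\left(x + \frac{\pi}{4} + 3 \right)}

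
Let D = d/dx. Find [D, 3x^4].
12 x^{3}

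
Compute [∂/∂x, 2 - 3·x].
-3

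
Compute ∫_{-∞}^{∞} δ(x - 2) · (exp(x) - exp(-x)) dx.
2 \sinh{\left(2 \right)}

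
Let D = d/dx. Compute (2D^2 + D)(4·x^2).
8 x + 16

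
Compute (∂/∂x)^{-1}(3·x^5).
\frac{x^{6}}{2}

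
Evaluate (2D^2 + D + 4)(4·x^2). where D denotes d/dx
16 x^{2} + 8 x + 16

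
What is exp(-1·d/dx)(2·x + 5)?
2 x + 3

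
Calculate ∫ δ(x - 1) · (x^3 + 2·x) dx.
3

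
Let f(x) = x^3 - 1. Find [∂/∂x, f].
3 x^{2}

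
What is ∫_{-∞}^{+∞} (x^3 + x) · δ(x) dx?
0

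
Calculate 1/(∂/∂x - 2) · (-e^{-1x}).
\frac{e^{- x}}{3}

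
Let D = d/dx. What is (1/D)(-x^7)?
- \frac{x^{8}}{8}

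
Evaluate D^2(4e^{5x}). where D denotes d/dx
100 e^{5 x}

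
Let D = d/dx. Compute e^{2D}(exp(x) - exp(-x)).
2 \sinh{\left(x + 2 \right)}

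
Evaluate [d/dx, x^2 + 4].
2 x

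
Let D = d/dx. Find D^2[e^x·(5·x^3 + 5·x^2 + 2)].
\left(5 x^{3} + 35 x^{2} + 50 x + 12\right) e^{x}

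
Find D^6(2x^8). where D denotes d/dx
40320 x^{2}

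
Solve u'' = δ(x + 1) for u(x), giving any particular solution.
\frac{|x + 1|}{2}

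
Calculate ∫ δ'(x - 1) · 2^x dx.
- \log{\left(4 \right)}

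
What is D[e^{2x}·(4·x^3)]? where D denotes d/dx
x^{2} \left(8 x + 12\right) e^{2 x}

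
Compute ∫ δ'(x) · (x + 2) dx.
-1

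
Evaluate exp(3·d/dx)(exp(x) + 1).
e^{x + 3} + 1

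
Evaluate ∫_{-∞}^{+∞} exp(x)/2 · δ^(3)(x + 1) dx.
- \frac{1}{2 e}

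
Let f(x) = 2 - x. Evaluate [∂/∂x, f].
-1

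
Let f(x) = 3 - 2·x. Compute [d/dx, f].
-2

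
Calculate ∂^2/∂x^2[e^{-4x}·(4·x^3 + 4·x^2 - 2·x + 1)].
8 \left(8 x^{3} - 4 x^{2} - 9 x + 5\right) e^{- 4 x}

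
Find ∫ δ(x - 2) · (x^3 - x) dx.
6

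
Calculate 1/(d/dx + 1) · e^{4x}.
\frac{e^{4 x}}{5}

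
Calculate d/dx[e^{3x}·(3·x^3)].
9 x^{2} \left(x + 1\right) e^{3 x}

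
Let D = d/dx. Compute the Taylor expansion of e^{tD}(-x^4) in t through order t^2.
x^{2} \left(- 6 t^{2} - 4 t x - x^{2}\right)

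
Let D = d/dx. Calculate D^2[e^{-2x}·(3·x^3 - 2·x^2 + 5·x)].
2 \left(6 x^{3} - 22 x^{2} + 27 x - 12\right) e^{- 2 x}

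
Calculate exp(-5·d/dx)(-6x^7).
- 6 x^{7} + 210 x^{6} - 3150 x^{5} + 26250 x^{4} - 131250 x^{3} + 393750 x^{2} - 656250 x + 468750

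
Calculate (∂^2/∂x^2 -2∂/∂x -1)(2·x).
- 2 x - 4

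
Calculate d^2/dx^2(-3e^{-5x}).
- 75 e^{- 5 x}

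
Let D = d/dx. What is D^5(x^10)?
30240 x^{5}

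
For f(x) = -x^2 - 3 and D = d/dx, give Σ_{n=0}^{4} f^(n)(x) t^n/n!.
- t^{2} - 2 t x - x^{2} - 3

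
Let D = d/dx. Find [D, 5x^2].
10 x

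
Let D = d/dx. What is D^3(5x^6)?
600 x^{3}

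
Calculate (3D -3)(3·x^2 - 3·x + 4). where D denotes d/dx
- 9 x^{2} + 27 x - 21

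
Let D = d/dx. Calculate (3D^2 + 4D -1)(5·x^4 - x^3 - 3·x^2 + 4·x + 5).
- 5 x^{4} + 81 x^{3} + 171 x^{2} - 46 x - 7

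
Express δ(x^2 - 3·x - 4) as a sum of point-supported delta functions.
\frac{\delta(x - 4) + \delta(x + 1)}{5}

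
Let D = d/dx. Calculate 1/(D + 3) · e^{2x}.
\frac{e^{2 x}}{5}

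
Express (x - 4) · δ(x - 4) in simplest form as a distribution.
0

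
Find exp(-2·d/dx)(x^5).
x^{5} - 10 x^{4} + 40 x^{3} - 80 x^{2} + 80 x - 32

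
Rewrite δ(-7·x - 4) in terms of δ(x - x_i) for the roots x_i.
\frac{\delta(x + 4/7)}{7}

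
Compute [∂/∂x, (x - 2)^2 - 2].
2 x - 4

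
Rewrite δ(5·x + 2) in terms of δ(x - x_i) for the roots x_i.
\frac{\delta(x + 2/5)}{5}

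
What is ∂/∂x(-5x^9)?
- 45 x^{8}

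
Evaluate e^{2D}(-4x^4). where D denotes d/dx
- 4 x^{4} - 32 x^{3} - 96 x^{2} - 128 x - 64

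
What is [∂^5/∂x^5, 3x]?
15\frac{d^{4}}{dx^{4}}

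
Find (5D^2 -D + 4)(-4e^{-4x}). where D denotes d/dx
- 352 e^{- 4 x}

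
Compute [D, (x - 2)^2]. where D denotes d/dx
2 x - 4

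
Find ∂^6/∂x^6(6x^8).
120960 x^{2}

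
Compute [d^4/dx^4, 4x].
16\frac{d^{3}}{dx^{3}}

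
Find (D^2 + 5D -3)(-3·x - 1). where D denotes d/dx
9 x - 12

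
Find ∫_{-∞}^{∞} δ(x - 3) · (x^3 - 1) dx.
26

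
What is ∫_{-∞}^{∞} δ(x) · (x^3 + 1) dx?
1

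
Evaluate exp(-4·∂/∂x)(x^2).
x^{2} - 8 x + 16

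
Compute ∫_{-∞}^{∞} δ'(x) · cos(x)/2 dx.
0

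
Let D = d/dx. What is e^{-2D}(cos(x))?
\cos{\left(x - 2 \right)}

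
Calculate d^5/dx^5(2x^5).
240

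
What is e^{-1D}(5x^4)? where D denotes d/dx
5 x^{4} - 20 x^{3} + 30 x^{2} - 20 x + 5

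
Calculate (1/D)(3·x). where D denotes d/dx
\frac{3 x^{2}}{2}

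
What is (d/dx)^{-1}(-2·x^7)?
- \frac{x^{8}}{4}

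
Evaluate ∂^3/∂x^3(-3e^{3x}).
- 81 e^{3 x}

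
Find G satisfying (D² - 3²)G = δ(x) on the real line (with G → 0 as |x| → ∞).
-\frac{e^{-3|x|}}{6}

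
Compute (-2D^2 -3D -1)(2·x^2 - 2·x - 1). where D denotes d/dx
- 2 x^{2} - 10 x - 1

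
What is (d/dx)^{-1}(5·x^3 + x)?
\frac{5 x^{4}}{4} + \frac{x^{2}}{2}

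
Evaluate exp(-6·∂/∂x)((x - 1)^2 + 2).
x^{2} - 14 x + 51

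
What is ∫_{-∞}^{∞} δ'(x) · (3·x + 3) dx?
-3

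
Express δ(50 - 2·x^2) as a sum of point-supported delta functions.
\frac{\delta(x - 5) + \delta(x + 5)}{20}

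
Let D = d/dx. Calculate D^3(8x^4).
192 x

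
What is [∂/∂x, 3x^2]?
6 x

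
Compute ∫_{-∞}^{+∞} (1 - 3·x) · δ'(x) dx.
3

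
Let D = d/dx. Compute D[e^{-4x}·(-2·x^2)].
4 x \left(2 x - 1\right) e^{- 4 x}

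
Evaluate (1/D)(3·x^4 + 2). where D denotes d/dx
\frac{3 x^{5}}{5} + 2 x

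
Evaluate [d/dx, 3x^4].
12 x^{3}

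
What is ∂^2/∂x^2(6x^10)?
540 x^{8}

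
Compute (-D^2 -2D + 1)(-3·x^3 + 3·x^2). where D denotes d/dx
- 3 x^{3} + 21 x^{2} + 6 x - 6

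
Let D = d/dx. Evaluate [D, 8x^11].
88 x^{10}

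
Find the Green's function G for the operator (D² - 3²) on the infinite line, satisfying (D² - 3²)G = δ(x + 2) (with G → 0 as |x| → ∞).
-\frac{e^{-3|x + 2|}}{6}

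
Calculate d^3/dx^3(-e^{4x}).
- 64 e^{4 x}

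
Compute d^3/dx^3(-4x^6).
- 480 x^{3}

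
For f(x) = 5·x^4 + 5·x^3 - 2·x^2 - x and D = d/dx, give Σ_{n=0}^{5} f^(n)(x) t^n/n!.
5 t^{4} + t^{3} \left(20 x + 5\right) + t^{2} \left(30 x^{2} + 15 x - 2\right) + t \left(20 x^{3} + 15 x^{2} - 4 x - 1\right) + 5 x^{4} + 5 x^{3} - 2 x^{2} - x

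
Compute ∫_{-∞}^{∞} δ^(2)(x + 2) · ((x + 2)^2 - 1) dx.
2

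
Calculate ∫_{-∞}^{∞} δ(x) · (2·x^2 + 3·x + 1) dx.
1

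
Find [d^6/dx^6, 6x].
36\frac{d^{5}}{dx^{5}}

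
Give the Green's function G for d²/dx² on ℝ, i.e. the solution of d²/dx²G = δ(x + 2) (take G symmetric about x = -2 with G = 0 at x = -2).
\frac{|x + 2|}{2}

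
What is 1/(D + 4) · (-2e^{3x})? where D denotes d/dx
- \frac{2 e^{3 x}}{7}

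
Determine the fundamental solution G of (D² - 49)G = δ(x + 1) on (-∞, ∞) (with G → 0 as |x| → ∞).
-\frac{e^{-7|x + 1|}}{14}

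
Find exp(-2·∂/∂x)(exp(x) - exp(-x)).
- e^{2 - x} + e^{x - 2}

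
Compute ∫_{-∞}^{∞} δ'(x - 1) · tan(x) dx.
- \tan^{2}{\left(1 \right)} - 1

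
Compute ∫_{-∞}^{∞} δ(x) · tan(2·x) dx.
0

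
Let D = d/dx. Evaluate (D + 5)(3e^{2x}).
21 e^{2 x}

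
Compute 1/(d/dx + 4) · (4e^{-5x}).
- 4 e^{- 5 x}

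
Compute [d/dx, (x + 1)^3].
3 \left(x + 1\right)^{2}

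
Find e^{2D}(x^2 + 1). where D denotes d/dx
x^{2} + 4 x + 5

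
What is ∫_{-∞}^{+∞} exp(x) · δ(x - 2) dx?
e^{2}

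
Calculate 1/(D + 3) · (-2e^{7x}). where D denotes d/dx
- \frac{e^{7 x}}{5}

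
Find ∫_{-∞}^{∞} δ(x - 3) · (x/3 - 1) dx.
0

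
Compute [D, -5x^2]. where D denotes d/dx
- 10 x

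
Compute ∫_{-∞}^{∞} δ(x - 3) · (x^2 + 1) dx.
10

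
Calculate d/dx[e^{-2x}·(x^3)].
x^{2} \left(3 - 2 x\right) e^{- 2 x}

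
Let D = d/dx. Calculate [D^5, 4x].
20D^{4}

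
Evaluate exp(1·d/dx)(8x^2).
8 x^{2} + 16 x + 8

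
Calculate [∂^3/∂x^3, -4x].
-12\frac{d^{2}}{dx^{2}}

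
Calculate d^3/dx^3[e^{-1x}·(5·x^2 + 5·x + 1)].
\left(- 5 x^{2} + 25 x - 16\right) e^{- x}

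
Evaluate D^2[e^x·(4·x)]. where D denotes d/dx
4 \left(x + 2\right) e^{x}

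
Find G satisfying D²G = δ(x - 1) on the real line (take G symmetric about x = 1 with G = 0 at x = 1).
\frac{|x - 1|}{2}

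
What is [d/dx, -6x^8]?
- 48 x^{7}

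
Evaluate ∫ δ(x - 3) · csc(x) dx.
\csc{\left(3 \right)}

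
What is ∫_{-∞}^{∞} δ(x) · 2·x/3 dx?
0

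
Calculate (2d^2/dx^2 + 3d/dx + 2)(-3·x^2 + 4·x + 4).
- 6 x^{2} - 10 x + 8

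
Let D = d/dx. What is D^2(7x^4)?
84 x^{2}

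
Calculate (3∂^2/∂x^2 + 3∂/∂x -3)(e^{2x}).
15 e^{2 x}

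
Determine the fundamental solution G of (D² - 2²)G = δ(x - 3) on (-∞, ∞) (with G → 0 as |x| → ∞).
-\frac{e^{-2|x - 3|}}{4}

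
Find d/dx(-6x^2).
- 12 x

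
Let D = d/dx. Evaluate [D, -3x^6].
- 18 x^{5}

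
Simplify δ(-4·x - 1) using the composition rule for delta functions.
\frac{\delta(x + 1/4)}{4}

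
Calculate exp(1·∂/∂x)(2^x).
2^{x + 1}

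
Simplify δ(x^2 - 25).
\frac{\delta(x - 5) + \delta(x + 5)}{10}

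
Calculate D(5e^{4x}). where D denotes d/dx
20 e^{4 x}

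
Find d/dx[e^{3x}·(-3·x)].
\left(- 9 x - 3\right) e^{3 x}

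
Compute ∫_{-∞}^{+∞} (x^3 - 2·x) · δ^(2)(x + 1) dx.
-6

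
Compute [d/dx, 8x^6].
48 x^{5}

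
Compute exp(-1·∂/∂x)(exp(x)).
e^{x - 1}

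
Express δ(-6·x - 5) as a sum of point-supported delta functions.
\frac{\delta(x + 5/6)}{6}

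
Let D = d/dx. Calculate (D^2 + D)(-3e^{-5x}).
- 60 e^{- 5 x}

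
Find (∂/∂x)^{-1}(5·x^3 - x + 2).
\frac{5 x^{4}}{4} - \frac{x^{2}}{2} + 2 x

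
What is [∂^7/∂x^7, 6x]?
42\frac{d^{6}}{dx^{6}}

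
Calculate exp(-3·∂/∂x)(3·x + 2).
3 x - 7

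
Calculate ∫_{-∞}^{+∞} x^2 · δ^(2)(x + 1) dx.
2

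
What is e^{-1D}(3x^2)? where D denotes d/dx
3 x^{2} - 6 x + 3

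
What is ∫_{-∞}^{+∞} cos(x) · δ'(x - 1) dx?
\sin{\left(1 \right)}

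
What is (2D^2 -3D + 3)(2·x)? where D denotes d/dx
6 x - 6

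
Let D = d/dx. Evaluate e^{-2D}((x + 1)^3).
x^{3} - 3 x^{2} + 3 x - 1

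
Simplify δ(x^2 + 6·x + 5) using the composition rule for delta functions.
\frac{\delta(x + 5) + \delta(x + 1)}{4}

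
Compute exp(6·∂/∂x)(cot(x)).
\cot{\left(x + 6 \right)}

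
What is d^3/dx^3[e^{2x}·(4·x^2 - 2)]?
32 \left(x^{2} + 3 x + 1\right) e^{2 x}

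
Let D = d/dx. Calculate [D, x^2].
2 x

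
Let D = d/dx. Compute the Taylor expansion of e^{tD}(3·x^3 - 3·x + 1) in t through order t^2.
9 t^{2} x + 3 t \left(3 x^{2} - 1\right) + 3 x^{3} - 3 x + 1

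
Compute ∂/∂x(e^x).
e^{x}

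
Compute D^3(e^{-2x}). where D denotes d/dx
- 8 e^{- 2 x}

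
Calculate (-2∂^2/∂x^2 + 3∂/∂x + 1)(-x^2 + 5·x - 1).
- x^{2} - x + 18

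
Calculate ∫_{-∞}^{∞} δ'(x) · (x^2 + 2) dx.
0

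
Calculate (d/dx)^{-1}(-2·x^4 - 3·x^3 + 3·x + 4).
- \frac{2 x^{5}}{5} - \frac{3 x^{4}}{4} + \frac{3 x^{2}}{2} + 4 x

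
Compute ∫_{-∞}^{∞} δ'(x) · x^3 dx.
0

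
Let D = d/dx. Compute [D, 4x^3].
12 x^{2}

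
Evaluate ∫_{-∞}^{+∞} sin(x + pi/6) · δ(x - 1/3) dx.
\sin{\left(\frac{1}{3} + \frac{\pi}{6} \right)}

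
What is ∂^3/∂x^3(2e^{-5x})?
- 250 e^{- 5 x}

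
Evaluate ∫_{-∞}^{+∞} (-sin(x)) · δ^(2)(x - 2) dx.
\sin{\left(2 \right)}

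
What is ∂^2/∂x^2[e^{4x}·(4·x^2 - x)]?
16 x \left(4 x + 3\right) e^{4 x}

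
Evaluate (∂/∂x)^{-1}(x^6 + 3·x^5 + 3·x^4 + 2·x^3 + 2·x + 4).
\frac{x^{7}}{7} + \frac{x^{6}}{2} + \frac{3 x^{5}}{5} + \frac{x^{4}}{2} + x^{2} + 4 x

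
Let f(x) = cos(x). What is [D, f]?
- \sin{\left(x \right)}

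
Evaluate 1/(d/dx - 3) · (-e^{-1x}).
\frac{e^{- x}}{4}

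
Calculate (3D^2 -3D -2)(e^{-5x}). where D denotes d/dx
88 e^{- 5 x}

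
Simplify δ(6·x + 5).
\frac{\delta(x + 5/6)}{6}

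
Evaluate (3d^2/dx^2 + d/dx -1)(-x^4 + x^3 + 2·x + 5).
x^{4} - 5 x^{3} - 33 x^{2} + 16 x - 3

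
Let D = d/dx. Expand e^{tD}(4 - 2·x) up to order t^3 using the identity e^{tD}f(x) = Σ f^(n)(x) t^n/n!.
- 2 t - 2 x + 4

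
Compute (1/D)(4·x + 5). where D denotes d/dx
2 x^{2} + 5 x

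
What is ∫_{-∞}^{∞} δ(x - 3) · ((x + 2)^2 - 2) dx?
23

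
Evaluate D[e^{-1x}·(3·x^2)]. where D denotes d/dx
3 x \left(2 - x\right) e^{- x}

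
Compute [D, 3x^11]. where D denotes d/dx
33 x^{10}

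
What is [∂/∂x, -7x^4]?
- 28 x^{3}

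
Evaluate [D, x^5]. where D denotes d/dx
5 x^{4}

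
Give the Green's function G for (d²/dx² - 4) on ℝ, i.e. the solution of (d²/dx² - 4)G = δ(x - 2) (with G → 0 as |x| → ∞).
-\frac{e^{-2|x - 2|}}{4}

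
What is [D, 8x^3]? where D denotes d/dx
24 x^{2}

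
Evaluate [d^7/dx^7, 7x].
49\frac{d^{6}}{dx^{6}}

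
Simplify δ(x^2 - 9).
\frac{\delta(x - 3) + \delta(x + 3)}{6}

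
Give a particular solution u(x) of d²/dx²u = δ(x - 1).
\frac{|x - 1|}{2}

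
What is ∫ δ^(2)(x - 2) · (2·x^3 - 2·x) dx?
24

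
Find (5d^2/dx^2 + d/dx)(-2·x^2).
- 4 x - 20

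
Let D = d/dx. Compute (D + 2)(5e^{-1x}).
5 e^{- x}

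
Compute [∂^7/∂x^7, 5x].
35\frac{d^{6}}{dx^{6}}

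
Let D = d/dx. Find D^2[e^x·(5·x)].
5 \left(x + 2\right) e^{x}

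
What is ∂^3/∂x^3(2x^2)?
0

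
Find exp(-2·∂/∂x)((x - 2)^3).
x^{3} - 12 x^{2} + 48 x - 64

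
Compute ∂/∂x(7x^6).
42 x^{5}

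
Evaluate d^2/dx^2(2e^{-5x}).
50 e^{- 5 x}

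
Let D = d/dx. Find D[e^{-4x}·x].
\left(1 - 4 x\right) e^{- 4 x}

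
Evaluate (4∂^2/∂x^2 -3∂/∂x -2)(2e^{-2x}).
40 e^{- 2 x}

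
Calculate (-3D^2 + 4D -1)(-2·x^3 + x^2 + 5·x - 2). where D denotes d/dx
2 x^{3} - 25 x^{2} + 39 x + 16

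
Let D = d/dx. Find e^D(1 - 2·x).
- 2 x - 1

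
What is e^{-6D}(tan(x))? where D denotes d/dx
\tan{\left(x - 6 \right)}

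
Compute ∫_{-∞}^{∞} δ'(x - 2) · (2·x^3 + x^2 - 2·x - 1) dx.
-26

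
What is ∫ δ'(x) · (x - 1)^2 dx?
2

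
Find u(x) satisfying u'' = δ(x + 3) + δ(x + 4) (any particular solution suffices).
\frac{|x + 3|}{2} + \frac{|x + 4|}{2}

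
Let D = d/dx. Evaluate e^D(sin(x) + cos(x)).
\sqrt{2} \sin{\left(x + \frac{\pi}{4} + 1 \right)}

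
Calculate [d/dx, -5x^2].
- 10 x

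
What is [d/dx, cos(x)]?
- \sin{\left(x \right)}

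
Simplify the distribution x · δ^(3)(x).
-3\delta^{(2)}(x)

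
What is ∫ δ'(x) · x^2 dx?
0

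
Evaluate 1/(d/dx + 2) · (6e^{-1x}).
6 e^{- x}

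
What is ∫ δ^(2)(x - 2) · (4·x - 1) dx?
0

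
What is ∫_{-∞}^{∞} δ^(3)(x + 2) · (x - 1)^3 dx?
-6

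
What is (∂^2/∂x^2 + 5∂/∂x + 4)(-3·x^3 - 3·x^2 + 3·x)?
- 12 x^{3} - 57 x^{2} - 36 x + 9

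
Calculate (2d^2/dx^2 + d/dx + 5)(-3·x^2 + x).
- 15 x^{2} - x - 11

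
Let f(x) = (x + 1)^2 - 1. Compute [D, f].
2 x + 2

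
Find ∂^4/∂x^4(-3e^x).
- 3 e^{x}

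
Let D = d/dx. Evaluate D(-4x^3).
- 12 x^{2}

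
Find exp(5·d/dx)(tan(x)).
\tan{\left(x + 5 \right)}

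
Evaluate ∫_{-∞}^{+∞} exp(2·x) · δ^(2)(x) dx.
4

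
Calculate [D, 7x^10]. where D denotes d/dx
70 x^{9}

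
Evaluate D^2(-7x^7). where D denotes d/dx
- 294 x^{5}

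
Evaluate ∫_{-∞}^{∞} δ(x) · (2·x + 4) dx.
4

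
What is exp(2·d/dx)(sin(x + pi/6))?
\sin{\left(x + \frac{\pi}{6} + 2 \right)}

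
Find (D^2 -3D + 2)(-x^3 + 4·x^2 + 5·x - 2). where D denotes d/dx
- 2 x^{3} + 17 x^{2} - 20 x - 11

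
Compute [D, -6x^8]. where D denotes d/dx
- 48 x^{7}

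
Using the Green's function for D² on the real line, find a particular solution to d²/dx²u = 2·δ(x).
|x|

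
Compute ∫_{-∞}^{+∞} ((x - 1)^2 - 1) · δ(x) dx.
0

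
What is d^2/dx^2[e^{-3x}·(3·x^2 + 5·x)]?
3 \left(9 x^{2} + 3 x - 8\right) e^{- 3 x}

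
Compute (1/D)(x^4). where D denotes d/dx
\frac{x^{5}}{5}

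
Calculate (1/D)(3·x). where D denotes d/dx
\frac{3 x^{2}}{2}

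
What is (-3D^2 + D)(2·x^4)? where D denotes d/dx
8 x^{2} \left(x - 9\right)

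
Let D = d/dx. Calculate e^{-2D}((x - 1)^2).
x^{2} - 6 x + 9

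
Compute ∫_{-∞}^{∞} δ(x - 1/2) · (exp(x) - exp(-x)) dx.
2 \sinh{\left(\frac{1}{2} \right)}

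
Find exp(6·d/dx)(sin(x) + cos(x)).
\sqrt{2} \sin{\left(x + \frac{\pi}{4} + 6 \right)}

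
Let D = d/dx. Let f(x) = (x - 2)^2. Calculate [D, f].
2 x - 4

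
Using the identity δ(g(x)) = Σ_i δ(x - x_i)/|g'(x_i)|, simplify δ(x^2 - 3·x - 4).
\frac{\delta(x - 4) + \delta(x + 1)}{5}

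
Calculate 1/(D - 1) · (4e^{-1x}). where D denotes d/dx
- 2 e^{- x}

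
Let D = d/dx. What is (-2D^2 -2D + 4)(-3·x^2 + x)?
- 12 x^{2} + 16 x + 10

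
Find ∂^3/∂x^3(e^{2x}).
8 e^{2 x}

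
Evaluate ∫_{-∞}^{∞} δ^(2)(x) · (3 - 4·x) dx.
0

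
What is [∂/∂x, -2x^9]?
- 18 x^{8}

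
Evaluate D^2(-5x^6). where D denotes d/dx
- 150 x^{4}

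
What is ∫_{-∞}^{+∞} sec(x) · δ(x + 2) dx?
\sec{\left(2 \right)}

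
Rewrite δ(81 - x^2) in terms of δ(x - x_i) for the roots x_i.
\frac{\delta(x - 9) + \delta(x + 9)}{18}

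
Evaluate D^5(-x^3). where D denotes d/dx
0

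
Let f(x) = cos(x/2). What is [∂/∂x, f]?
- \frac{\sin{\left(\frac{x}{2} \right)}}{2}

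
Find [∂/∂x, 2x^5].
10 x^{4}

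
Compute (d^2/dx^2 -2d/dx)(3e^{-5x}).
105 e^{- 5 x}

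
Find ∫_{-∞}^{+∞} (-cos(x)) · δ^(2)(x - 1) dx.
\cos{\left(1 \right)}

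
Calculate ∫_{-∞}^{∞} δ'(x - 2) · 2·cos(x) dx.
2 \sin{\left(2 \right)}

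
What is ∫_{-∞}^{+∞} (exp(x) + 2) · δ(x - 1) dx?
2 + e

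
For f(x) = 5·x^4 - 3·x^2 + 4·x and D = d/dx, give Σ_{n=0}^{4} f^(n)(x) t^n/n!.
5 t^{4} + 20 t^{3} x + t^{2} \left(30 x^{2} - 3\right) + 2 t \left(10 x^{3} - 3 x + 2\right) + 5 x^{4} - 3 x^{2} + 4 x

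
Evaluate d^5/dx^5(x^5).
120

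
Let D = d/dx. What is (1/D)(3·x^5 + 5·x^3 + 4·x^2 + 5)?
\frac{x^{6}}{2} + \frac{5 x^{4}}{4} + \frac{4 x^{3}}{3} + 5 x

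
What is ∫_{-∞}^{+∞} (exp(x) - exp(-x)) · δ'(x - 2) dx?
- 2 \cosh{\left(2 \right)}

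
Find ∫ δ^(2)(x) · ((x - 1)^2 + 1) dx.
2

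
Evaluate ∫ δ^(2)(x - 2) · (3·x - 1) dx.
0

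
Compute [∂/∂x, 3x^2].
6 x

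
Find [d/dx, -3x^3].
- 9 x^{2}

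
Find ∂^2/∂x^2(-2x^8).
- 112 x^{6}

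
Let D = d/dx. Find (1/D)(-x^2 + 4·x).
- \frac{x^{3}}{3} + 2 x^{2}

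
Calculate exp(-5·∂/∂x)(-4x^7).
- 4 x^{7} + 140 x^{6} - 2100 x^{5} + 17500 x^{4} - 87500 x^{3} + 262500 x^{2} - 437500 x + 312500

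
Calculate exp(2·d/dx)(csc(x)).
\csc{\left(x + 2 \right)}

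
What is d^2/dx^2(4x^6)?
120 x^{4}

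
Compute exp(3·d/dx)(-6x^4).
- 6 x^{4} - 72 x^{3} - 324 x^{2} - 648 x - 486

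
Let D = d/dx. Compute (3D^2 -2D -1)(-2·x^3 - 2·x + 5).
2 x^{3} + 12 x^{2} - 34 x - 1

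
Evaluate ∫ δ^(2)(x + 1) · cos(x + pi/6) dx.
- \sin{\left(1 + \frac{\pi}{3} \right)}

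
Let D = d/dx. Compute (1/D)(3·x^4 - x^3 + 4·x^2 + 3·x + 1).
\frac{3 x^{5}}{5} - \frac{x^{4}}{4} + \frac{4 x^{3}}{3} + \frac{3 x^{2}}{2} + x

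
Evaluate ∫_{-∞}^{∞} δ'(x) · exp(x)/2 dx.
- \frac{1}{2}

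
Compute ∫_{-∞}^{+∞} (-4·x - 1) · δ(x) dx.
-1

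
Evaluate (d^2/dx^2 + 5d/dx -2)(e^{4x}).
34 e^{4 x}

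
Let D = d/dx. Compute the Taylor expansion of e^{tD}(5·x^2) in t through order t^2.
5 t^{2} + 10 t x + 5 x^{2}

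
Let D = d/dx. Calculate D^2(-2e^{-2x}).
- 8 e^{- 2 x}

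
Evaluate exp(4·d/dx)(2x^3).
2 x^{3} + 24 x^{2} + 96 x + 128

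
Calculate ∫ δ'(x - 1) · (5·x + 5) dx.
-5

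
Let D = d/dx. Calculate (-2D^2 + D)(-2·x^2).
8 - 4 x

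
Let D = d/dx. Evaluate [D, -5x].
-5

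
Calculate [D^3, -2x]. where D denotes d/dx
-6D^{2}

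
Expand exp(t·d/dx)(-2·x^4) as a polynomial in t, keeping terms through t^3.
2 x \left(- 4 t^{3} - 6 t^{2} x - 4 t x^{2} - x^{3}\right)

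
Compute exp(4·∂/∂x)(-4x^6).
- 4 x^{6} - 96 x^{5} - 960 x^{4} - 5120 x^{3} - 15360 x^{2} - 24576 x - 16384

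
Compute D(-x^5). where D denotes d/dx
- 5 x^{4}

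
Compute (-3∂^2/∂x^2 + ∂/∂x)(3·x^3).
9 x \left(x - 6\right)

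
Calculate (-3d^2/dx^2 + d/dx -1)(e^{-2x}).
- 15 e^{- 2 x}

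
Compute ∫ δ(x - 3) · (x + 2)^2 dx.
25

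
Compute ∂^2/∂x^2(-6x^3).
- 36 x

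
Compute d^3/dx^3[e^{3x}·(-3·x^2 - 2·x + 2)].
\left(- 81 x^{2} - 216 x - 54\right) e^{3 x}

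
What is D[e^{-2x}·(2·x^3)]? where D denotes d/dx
x^{2} \left(6 - 4 x\right) e^{- 2 x}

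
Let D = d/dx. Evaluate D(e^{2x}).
2 e^{2 x}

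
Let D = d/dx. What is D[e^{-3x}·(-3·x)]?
3 \left(3 x - 1\right) e^{- 3 x}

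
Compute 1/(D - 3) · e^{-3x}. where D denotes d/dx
- \frac{e^{- 3 x}}{6}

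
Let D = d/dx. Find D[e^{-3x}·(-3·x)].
3 \left(3 x - 1\right) e^{- 3 x}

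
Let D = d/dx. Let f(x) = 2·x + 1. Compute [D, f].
2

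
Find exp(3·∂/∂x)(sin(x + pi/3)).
\sin{\left(x + \frac{\pi}{3} + 3 \right)}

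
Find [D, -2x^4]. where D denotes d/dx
- 8 x^{3}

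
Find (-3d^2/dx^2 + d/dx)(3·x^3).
9 x \left(x - 6\right)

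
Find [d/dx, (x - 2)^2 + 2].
2 x - 4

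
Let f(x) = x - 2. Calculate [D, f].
1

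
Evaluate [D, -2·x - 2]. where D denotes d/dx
-2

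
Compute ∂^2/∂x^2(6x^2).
12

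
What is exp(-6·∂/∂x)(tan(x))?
\tan{\left(x - 6 \right)}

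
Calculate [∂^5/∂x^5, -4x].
-20\frac{d^{4}}{dx^{4}}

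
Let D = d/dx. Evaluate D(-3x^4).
- 12 x^{3}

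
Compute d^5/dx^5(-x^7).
- 2520 x^{2}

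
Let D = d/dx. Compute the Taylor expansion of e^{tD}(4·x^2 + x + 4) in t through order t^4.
4 t^{2} + t \left(8 x + 1\right) + 4 x^{2} + x + 4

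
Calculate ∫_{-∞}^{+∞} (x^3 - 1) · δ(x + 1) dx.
-2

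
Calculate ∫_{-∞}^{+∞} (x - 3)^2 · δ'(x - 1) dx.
4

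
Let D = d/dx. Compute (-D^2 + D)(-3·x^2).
6 - 6 x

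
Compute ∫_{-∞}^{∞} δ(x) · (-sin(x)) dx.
0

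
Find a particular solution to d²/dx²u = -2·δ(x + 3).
-|x + 3|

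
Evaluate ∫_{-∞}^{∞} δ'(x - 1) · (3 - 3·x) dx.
3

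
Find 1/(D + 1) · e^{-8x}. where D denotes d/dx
- \frac{e^{- 8 x}}{7}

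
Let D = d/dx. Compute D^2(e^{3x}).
9 e^{3 x}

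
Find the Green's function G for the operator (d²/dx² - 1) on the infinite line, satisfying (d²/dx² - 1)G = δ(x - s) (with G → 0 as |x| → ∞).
-\frac{e^{-|x-s|}}{2}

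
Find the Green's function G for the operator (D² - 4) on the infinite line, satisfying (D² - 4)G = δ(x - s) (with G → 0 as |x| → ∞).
-\frac{e^{-2|x-s|}}{4}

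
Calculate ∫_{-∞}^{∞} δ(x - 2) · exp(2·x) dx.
e^{4}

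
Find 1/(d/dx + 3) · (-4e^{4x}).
- \frac{4 e^{4 x}}{7}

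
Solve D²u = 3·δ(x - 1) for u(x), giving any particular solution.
\frac{3|x - 1|}{2}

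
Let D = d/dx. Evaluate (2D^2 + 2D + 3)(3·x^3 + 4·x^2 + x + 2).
9 x^{3} + 30 x^{2} + 55 x + 24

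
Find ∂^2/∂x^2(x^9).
72 x^{7}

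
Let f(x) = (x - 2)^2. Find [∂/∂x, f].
2 x - 4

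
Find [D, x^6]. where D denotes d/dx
6 x^{5}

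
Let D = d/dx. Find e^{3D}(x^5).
x^{5} + 15 x^{4} + 90 x^{3} + 270 x^{2} + 405 x + 243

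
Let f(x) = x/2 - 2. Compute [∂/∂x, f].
\frac{1}{2}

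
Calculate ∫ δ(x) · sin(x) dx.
0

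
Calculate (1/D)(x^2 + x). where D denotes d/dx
\frac{x^{3}}{3} + \frac{x^{2}}{2}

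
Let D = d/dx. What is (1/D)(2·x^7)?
\frac{x^{8}}{4}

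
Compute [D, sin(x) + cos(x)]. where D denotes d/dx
- \sin{\left(x \right)} + \cos{\left(x \right)}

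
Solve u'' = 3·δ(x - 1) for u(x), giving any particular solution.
\frac{3|x - 1|}{2}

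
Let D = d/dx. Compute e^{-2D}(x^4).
x^{4} - 8 x^{3} + 24 x^{2} - 32 x + 16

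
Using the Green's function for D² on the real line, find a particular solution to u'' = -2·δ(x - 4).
-|x - 4|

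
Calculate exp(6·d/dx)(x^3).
x^{3} + 18 x^{2} + 108 x + 216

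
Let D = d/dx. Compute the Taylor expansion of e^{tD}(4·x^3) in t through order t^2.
4 x \left(3 t^{2} + 3 t x + x^{2}\right)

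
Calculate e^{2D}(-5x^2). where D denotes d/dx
- 5 x^{2} - 20 x - 20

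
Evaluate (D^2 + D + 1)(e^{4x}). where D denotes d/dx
21 e^{4 x}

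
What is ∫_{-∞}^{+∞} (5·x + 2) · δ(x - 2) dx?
12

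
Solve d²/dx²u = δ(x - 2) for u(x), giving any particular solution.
\frac{|x - 2|}{2}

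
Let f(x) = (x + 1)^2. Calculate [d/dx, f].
2 x + 2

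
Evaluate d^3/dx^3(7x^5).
420 x^{2}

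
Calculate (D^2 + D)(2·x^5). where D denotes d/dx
10 x^{3} \left(x + 4\right)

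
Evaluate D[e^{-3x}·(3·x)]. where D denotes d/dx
3 \left(1 - 3 x\right) e^{- 3 x}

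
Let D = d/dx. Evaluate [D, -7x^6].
- 42 x^{5}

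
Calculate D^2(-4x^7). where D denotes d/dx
- 168 x^{5}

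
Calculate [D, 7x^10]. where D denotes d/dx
70 x^{9}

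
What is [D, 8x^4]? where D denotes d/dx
32 x^{3}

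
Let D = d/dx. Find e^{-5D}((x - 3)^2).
x^{2} - 16 x + 64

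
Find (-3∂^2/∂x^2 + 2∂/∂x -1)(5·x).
10 - 5 x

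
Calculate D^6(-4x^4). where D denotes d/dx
0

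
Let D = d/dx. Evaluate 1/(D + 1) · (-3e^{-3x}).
\frac{3 e^{- 3 x}}{2}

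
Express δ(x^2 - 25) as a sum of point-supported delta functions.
\frac{\delta(x - 5) + \delta(x + 5)}{10}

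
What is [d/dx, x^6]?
6 x^{5}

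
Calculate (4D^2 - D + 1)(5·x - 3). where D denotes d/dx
5 x - 8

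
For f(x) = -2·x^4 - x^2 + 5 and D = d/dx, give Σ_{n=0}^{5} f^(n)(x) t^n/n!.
- 2 t^{4} - 8 t^{3} x - t^{2} \left(12 x^{2} + 1\right) - 2 t x \left(4 x^{2} + 1\right) - 2 x^{4} - x^{2} + 5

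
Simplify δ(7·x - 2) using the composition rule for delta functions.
\frac{\delta(x - 2/7)}{7}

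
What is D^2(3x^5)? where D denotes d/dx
60 x^{3}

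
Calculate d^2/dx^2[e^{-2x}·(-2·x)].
8 \left(1 - x\right) e^{- 2 x}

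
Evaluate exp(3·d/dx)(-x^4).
- x^{4} - 12 x^{3} - 54 x^{2} - 108 x - 81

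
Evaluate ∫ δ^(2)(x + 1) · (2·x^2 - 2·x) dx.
4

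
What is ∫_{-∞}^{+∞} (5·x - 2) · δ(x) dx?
-2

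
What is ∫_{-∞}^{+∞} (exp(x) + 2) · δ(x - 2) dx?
2 + e^{2}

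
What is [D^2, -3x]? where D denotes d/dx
-6D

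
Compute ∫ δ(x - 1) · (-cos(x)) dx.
- \cos{\left(1 \right)}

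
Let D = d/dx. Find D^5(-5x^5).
-600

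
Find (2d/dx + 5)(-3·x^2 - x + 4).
- 15 x^{2} - 17 x + 18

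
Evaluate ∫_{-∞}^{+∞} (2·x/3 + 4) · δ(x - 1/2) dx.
\frac{13}{3}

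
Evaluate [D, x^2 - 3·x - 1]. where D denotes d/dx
2 x - 3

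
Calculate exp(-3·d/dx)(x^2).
x^{2} - 6 x + 9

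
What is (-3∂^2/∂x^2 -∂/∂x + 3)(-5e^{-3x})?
105 e^{- 3 x}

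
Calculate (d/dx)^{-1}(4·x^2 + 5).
\frac{4 x^{3}}{3} + 5 x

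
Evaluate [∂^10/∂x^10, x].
10\frac{d^{9}}{dx^{9}}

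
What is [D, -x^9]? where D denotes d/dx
- 9 x^{8}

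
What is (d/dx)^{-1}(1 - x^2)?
- \frac{x^{3}}{3} + x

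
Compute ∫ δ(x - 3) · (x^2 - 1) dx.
8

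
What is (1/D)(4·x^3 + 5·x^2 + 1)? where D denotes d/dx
x^{4} + \frac{5 x^{3}}{3} + x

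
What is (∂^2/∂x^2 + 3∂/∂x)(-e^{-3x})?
0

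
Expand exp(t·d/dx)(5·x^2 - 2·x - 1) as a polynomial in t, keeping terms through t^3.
5 t^{2} + 2 t \left(5 x - 1\right) + 5 x^{2} - 2 x - 1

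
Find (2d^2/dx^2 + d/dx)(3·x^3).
9 x \left(x + 4\right)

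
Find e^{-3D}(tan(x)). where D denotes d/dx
\tan{\left(x - 3 \right)}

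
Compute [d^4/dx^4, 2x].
8\frac{d^{3}}{dx^{3}}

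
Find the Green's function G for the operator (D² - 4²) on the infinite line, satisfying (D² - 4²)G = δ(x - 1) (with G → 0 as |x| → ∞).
-\frac{e^{-4|x - 1|}}{8}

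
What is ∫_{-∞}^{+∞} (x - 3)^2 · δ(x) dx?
9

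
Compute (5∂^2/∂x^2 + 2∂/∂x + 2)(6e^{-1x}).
30 e^{- x}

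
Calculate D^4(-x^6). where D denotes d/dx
- 360 x^{2}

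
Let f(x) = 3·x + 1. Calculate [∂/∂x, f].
3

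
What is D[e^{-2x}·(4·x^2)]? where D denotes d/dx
8 x \left(1 - x\right) e^{- 2 x}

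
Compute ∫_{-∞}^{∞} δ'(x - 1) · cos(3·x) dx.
3 \sin{\left(3 \right)}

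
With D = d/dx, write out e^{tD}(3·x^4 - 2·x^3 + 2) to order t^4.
3 t^{4} + t^{3} \left(12 x - 2\right) + 6 t^{2} x \left(3 x - 1\right) + 6 t x^{2} \left(2 x - 1\right) + 3 x^{4} - 2 x^{3} + 2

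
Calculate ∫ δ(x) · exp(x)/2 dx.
\frac{1}{2}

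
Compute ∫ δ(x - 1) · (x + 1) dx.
2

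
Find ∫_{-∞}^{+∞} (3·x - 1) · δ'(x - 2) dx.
-3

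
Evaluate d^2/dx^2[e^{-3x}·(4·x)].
12 \left(3 x - 2\right) e^{- 3 x}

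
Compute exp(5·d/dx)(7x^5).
7 x^{5} + 175 x^{4} + 1750 x^{3} + 8750 x^{2} + 21875 x + 21875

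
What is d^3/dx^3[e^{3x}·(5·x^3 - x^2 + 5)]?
\left(135 x^{3} + 378 x^{2} + 216 x + 147\right) e^{3 x}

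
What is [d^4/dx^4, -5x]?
-20\frac{d^{3}}{dx^{3}}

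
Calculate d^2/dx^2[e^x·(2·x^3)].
2 x \left(x^{2} + 6 x + 6\right) e^{x}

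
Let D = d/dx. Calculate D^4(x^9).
3024 x^{5}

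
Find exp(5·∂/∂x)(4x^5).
4 x^{5} + 100 x^{4} + 1000 x^{3} + 5000 x^{2} + 12500 x + 12500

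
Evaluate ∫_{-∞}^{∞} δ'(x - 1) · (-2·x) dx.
2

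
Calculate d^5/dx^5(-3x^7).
- 7560 x^{2}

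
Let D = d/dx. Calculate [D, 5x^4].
20 x^{3}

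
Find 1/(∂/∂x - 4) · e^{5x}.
e^{5 x}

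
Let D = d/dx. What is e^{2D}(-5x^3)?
- 5 x^{3} - 30 x^{2} - 60 x - 40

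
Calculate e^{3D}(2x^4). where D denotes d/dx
2 x^{4} + 24 x^{3} + 108 x^{2} + 216 x + 162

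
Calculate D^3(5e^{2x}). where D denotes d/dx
40 e^{2 x}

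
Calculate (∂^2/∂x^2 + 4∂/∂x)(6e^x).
30 e^{x}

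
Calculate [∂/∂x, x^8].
8 x^{7}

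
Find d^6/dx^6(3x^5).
0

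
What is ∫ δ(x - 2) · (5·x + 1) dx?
11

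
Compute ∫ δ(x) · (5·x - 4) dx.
-4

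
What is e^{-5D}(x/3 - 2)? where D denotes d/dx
\frac{x}{3} - \frac{11}{3}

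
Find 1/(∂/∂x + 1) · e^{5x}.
\frac{e^{5 x}}{6}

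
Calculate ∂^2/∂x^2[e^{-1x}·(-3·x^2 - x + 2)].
\left(- 3 x^{2} + 11 x - 2\right) e^{- x}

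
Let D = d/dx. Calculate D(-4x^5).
- 20 x^{4}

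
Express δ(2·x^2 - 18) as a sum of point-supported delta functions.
\frac{\delta(x - 3) + \delta(x + 3)}{12}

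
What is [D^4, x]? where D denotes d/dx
4D^{3}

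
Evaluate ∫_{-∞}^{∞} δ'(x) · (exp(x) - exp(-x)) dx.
-2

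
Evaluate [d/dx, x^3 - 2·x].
3 x^{2} - 2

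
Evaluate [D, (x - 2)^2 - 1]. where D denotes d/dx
2 x - 4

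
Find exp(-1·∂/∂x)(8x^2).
8 x^{2} - 16 x + 8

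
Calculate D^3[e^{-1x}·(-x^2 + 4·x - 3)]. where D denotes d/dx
\left(x^{2} - 10 x + 21\right) e^{- x}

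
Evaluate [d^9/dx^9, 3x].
27\frac{d^{8}}{dx^{8}}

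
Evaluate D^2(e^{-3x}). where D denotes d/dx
9 e^{- 3 x}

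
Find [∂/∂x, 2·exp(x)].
2 e^{x}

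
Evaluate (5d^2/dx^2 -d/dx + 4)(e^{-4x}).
88 e^{- 4 x}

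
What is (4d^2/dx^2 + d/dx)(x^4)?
4 x^{2} \left(x + 12\right)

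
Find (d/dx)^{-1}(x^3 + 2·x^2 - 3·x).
\frac{x^{4}}{4} + \frac{2 x^{3}}{3} - \frac{3 x^{2}}{2}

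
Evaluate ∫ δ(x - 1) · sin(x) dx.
\sin{\left(1 \right)}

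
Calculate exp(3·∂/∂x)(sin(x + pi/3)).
\sin{\left(x + \frac{\pi}{3} + 3 \right)}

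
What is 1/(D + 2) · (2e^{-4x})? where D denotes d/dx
- e^{- 4 x}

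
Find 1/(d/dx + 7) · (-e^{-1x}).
- \frac{e^{- x}}{6}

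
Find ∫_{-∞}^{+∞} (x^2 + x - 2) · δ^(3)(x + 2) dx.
0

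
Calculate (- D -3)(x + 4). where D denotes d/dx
- 3 x - 13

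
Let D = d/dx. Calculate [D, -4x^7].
- 28 x^{6}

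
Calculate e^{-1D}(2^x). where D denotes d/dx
2^{x - 1}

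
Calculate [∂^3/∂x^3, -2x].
-6\frac{d^{2}}{dx^{2}}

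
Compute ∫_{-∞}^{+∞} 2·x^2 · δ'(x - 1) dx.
-4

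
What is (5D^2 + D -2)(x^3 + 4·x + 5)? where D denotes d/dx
- 2 x^{3} + 3 x^{2} + 22 x - 6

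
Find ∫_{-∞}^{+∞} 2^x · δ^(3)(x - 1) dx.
- 2 \log{\left(2 \right)}^{3}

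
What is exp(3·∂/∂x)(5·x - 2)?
5 x + 13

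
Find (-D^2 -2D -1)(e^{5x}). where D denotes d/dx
- 36 e^{5 x}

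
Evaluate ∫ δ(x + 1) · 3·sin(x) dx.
- 3 \sin{\left(1 \right)}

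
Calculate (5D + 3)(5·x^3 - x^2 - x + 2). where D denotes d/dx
15 x^{3} + 72 x^{2} - 13 x + 1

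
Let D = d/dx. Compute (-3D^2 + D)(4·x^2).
8 x - 24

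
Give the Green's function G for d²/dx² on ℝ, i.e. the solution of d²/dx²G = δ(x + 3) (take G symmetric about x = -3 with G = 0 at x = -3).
\frac{|x + 3|}{2}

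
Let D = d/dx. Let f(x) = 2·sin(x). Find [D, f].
2 \cos{\left(x \right)}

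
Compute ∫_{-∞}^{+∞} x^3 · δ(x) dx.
0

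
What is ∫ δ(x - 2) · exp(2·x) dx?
e^{4}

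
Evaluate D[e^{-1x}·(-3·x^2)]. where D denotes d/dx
3 x \left(x - 2\right) e^{- x}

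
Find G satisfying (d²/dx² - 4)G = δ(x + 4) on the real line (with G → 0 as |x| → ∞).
-\frac{e^{-2|x + 4|}}{4}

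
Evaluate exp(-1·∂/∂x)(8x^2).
8 x^{2} - 16 x + 8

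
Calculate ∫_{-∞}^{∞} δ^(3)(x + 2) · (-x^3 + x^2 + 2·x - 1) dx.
6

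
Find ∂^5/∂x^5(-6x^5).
-720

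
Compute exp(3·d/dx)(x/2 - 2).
\frac{x}{2} - \frac{1}{2}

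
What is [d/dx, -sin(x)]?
- \cos{\left(x \right)}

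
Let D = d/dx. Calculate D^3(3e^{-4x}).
- 192 e^{- 4 x}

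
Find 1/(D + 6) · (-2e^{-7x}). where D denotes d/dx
2 e^{- 7 x}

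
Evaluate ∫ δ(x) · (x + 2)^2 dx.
4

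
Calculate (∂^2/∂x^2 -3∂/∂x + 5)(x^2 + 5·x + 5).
5 x^{2} + 19 x + 12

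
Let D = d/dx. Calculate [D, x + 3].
1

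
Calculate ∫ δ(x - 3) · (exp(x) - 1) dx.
-1 + e^{3}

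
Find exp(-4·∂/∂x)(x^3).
x^{3} - 12 x^{2} + 48 x - 64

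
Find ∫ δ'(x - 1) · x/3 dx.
- \frac{1}{3}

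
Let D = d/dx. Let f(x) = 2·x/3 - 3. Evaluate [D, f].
\frac{2}{3}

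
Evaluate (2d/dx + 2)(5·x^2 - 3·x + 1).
10 x^{2} + 14 x - 4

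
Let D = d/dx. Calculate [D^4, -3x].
-12D^{3}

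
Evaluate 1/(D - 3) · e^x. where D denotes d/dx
- \frac{e^{x}}{2}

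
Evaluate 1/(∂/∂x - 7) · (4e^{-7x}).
- \frac{2 e^{- 7 x}}{7}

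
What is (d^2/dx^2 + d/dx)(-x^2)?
- 2 x - 2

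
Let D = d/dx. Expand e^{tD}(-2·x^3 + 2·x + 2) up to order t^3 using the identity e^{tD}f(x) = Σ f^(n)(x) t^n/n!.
- 2 t^{3} - 6 t^{2} x - 2 t \left(3 x^{2} - 1\right) - 2 x^{3} + 2 x + 2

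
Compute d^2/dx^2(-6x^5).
- 120 x^{3}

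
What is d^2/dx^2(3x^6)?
90 x^{4}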